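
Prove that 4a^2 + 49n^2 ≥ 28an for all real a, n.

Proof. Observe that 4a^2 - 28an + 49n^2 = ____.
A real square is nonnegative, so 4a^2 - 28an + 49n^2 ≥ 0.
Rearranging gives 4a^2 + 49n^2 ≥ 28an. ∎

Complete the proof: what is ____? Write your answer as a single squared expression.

The leading and trailing coefficients are 2^2 and 7^2, and 28 = 2·2·7, so the trinomial is (2a - 7n)^2.
Hence 4a^2 - 28an + 49n^2 ≥ 0.

(2a - 7n)^2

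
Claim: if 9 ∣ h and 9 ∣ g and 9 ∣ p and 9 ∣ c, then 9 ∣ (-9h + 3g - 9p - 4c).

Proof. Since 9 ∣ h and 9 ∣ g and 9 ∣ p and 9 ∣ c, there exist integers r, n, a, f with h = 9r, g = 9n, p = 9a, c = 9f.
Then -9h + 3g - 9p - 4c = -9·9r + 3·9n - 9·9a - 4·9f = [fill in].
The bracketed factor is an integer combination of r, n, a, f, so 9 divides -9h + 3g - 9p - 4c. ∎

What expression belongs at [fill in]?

Pull the common 9 out of every term: -9·9r + 3·9n - 9·9a - 4·9f = 9(-9a - 4f + 3n - 9r).
-9a - 4f + 3n - 9r is an integer, which exhibits the divisibility.

9(-9a - 4f + 3n - 9r)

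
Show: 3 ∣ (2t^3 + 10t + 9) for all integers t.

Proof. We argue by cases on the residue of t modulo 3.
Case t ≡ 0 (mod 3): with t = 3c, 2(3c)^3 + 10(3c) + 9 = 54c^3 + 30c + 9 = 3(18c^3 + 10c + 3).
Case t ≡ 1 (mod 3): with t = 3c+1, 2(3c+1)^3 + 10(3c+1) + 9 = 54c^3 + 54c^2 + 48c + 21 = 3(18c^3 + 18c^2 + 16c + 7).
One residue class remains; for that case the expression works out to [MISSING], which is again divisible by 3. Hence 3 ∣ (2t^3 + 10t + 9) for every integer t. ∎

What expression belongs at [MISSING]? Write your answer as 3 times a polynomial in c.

Only t ≡ 2 (mod 3) is unaccounted for. Put t = 3c+2:
2(3c+2)^3 + 10(3c+2) + 9 expands to 54c^3 + 108c^2 + 102c + 45,
and factoring out 3 leaves 3(18c^3 + 36c^2 + 34c + 15).

3(18c^3 + 36c^2 + 34c + 15)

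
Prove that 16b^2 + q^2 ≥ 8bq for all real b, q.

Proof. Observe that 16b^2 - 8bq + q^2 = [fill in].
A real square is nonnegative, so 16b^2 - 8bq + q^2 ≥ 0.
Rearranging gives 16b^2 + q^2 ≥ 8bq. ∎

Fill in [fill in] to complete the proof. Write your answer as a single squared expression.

The leading and trailing coefficients are 4^2 and 1^2, and 8 = 2·4·1, so the trinomial is (4b - q)^2.
Hence 16b^2 - 8bq + q^2 ≥ 0.

(4b - q)^2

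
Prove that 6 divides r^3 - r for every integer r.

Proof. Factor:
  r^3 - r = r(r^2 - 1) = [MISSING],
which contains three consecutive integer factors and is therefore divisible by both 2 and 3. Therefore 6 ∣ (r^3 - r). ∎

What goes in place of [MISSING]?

r(r^2 - 1) = r(r - 1)(r + 1) = (r - 1)r(r + 1).
These three factors are consecutive integers, so their product is divisible by 6.

(r - 1)r(r + 1)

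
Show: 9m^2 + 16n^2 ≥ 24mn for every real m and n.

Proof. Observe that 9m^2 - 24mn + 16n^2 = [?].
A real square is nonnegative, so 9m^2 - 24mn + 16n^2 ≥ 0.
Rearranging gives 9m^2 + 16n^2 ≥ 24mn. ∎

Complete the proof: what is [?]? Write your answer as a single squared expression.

The leading and trailing coefficients are 3^2 and 4^2, and 24 = 2·3·4, so the trinomial is (3m - 4n)^2.
Hence 9m^2 - 24mn + 16n^2 ≥ 0.

(3m - 4n)^2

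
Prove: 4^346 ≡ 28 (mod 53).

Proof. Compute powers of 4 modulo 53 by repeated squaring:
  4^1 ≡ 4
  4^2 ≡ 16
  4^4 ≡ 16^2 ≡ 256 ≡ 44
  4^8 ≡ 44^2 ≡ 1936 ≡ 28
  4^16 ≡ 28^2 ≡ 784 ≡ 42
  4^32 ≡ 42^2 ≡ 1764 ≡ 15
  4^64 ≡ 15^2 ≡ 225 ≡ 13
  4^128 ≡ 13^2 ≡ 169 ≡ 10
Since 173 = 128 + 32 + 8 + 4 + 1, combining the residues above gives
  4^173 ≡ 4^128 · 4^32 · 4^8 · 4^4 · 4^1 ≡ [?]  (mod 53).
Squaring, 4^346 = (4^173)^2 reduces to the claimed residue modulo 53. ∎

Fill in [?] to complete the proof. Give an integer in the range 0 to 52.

4^128 · 4^32 · 4^8 · 4^4 · 4^1 ≡ 10 · 15 · 28 · 44 · 4 = 739200.
739200 mod 53 = 9, so 4^173 ≡ 9 (mod 53).

9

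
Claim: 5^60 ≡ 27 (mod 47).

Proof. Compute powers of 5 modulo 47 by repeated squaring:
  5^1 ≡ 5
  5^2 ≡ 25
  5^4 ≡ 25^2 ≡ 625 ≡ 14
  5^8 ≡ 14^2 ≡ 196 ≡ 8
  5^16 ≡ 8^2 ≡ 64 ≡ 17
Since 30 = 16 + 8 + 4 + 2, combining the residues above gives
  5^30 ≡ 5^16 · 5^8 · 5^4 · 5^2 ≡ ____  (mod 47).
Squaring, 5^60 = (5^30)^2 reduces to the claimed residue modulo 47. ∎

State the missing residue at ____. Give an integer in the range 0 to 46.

5^16 · 5^8 · 5^4 · 5^2 ≡ 17 · 8 · 14 · 25 = 47600.
47600 mod 47 = 36, so 5^30 ≡ 36 (mod 47).

36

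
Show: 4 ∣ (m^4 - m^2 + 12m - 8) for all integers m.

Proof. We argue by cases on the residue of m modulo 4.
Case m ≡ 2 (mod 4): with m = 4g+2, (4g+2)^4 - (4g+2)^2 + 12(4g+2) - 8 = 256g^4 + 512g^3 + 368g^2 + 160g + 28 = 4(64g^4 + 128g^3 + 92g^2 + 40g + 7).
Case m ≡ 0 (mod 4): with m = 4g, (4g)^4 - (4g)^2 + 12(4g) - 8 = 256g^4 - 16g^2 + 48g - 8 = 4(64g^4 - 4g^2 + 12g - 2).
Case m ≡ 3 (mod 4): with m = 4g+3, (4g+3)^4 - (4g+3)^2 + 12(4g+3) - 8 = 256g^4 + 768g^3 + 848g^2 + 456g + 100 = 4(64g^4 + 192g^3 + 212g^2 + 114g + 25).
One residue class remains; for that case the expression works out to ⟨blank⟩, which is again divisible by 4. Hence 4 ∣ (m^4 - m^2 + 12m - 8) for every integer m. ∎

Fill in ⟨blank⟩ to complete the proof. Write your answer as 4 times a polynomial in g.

Only m ≡ 1 (mod 4) is unaccounted for. Put m = 4g+1:
(4g+1)^4 - (4g+1)^2 + 12(4g+1) - 8 expands to 256g^4 + 256g^3 + 80g^2 + 56g + 4,
and factoring out 4 leaves 4(64g^4 + 64g^3 + 20g^2 + 14g + 1).

4(64g^4 + 64g^3 + 20g^2 + 14g + 1)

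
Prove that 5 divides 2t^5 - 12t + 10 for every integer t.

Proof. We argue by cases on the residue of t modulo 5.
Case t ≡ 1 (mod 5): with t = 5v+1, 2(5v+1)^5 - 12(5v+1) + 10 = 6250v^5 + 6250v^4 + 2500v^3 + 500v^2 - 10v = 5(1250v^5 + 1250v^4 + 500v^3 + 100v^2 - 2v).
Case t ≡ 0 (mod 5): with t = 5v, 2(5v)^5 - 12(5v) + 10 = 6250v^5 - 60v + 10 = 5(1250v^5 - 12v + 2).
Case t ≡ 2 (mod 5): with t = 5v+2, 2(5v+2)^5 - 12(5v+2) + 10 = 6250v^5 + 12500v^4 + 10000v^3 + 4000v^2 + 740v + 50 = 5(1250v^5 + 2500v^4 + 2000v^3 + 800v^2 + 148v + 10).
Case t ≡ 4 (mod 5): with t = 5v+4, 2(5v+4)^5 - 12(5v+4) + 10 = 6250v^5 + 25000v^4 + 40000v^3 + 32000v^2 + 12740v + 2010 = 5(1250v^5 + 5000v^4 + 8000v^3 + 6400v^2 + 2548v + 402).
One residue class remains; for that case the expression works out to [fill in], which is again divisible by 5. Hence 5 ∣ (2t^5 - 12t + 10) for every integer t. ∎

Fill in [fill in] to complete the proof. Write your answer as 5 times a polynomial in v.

The residues treated are {1, 0, 2, 4}, so the missing case is t ≡ 3 (mod 5); write t = 5v+3.
Then 2(5v+3)^5 - 12(5v+3) + 10 = 6250v^5 + 18750v^4 + 22500v^3 + 13500v^2 + 3990v + 460 = 5(1250v^5 + 3750v^4 + 4500v^3 + 2700v^2 + 798v + 92).

5(1250v^5 + 3750v^4 + 4500v^3 + 2700v^2 + 798v + 92)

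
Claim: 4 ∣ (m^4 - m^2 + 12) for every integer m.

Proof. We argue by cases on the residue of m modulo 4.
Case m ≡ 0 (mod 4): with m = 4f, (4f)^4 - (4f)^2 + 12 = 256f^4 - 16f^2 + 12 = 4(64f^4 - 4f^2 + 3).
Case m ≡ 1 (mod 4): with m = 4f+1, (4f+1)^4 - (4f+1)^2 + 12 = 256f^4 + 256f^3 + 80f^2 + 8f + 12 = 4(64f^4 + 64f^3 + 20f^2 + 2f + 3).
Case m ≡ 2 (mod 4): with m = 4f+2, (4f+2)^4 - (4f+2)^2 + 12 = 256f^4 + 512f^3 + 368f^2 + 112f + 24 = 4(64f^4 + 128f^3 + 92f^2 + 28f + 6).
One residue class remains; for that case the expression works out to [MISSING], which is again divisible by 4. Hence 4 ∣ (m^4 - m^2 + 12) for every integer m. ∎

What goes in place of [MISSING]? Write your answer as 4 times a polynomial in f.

4(64f^4 + 192f^3 + 212f^2 + 102f + 21)

Only m ≡ 3 (mod 4) is unaccounted for. Put m = 4f+3:
(4f+3)^4 - (4f+3)^2 + 12 expands to 256f^4 + 768f^3 + 848f^2 + 408f + 84,
and factoring out 4 leaves 4(64f^4 + 192f^3 + 212f^2 + 102f + 21).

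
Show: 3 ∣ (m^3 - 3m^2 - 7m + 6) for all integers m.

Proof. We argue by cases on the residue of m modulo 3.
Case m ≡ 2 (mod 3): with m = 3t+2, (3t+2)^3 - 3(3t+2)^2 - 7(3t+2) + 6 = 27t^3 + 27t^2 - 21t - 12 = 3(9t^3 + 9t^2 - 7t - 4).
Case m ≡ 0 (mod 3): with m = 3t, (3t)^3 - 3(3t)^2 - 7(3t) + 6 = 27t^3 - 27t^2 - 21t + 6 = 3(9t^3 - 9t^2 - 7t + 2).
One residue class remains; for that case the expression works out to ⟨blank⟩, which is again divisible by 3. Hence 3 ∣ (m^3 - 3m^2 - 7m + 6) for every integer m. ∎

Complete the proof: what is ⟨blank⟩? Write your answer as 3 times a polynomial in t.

The residues treated are {2, 0}, so the missing case is m ≡ 1 (mod 3); write m = 3t+1.
Then (3t+1)^3 - 3(3t+1)^2 - 7(3t+1) + 6 = 27t^3 - 30t - 3 = 3(9t^3 - 10t - 1).

3(9t^3 - 10t - 1)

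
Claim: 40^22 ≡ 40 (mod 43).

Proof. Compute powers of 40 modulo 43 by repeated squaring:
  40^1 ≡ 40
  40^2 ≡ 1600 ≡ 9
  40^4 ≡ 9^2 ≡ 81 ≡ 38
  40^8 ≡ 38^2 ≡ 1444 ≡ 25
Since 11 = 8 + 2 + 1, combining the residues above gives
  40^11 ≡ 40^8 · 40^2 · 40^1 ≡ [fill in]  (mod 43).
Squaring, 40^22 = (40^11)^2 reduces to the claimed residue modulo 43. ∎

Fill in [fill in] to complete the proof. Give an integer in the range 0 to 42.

13

Multiply the listed residues: 25 · 9 · 40 = 225 → 9000.
Reducing modulo 43: 9000 = 209·43 + 13, so 40^11 ≡ 13.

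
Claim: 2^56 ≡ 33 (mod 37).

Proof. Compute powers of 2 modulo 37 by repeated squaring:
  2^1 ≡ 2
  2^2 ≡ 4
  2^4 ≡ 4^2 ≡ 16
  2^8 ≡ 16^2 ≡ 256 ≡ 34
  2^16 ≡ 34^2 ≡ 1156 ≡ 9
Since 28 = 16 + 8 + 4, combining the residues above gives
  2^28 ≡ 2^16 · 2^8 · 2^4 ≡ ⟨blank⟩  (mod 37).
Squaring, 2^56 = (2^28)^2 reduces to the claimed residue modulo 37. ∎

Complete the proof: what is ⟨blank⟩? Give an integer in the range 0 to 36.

12

2^16 · 2^8 · 2^4 ≡ 9 · 34 · 16 = 4896.
4896 mod 37 = 12, so 2^28 ≡ 12 (mod 37).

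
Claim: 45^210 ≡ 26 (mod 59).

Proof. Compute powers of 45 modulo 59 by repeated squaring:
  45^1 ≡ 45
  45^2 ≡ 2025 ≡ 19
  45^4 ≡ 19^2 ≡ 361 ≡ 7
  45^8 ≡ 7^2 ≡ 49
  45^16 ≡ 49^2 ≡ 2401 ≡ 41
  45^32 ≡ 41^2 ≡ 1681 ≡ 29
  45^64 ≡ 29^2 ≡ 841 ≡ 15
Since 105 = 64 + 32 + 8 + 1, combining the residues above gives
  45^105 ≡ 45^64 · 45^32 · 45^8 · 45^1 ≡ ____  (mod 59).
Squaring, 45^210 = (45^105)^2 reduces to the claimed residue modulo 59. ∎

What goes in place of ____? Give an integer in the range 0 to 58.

12

Multiply the listed residues: 15 · 29 · 49 · 45 = 435 → 21315 → 959175.
Reducing modulo 59: 959175 = 16257·59 + 12, so 45^105 ≡ 12.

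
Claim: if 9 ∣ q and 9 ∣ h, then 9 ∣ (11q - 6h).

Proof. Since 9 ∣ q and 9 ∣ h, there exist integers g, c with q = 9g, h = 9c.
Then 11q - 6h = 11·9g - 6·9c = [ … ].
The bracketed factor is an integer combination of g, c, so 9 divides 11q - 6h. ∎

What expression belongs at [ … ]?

9(-6c + 11g)

Pull the common 9 out of every term: 11·9g - 6·9c = 9(-6c + 11g).
-6c + 11g is an integer, which exhibits the divisibility.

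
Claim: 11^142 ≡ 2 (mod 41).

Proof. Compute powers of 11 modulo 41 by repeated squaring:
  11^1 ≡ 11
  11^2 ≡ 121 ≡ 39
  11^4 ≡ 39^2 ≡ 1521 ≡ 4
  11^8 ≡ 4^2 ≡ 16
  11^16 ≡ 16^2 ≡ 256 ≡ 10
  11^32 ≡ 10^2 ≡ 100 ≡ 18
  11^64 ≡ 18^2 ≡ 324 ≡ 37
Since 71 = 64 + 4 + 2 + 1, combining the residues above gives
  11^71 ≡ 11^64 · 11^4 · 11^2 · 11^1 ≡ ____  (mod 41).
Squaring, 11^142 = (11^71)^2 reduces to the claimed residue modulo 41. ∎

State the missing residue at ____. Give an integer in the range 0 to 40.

Multiply the listed residues: 37 · 4 · 39 · 11 = 148 → 5772 → 63492.
Reducing modulo 41: 63492 = 1548·41 + 24, so 11^71 ≡ 24.

24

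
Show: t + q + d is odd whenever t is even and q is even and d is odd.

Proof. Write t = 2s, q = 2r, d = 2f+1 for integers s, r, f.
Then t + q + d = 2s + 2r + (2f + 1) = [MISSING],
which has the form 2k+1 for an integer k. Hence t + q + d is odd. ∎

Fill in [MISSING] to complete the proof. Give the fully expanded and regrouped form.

2s + 2r + (2f + 1) = 2f + 2r + 2s + 1
= 2(f + r + s) + 1.
Since f + r + s is an integer, the sum is of the form 2k+1 for an integer k.

2(f + r + s) + 1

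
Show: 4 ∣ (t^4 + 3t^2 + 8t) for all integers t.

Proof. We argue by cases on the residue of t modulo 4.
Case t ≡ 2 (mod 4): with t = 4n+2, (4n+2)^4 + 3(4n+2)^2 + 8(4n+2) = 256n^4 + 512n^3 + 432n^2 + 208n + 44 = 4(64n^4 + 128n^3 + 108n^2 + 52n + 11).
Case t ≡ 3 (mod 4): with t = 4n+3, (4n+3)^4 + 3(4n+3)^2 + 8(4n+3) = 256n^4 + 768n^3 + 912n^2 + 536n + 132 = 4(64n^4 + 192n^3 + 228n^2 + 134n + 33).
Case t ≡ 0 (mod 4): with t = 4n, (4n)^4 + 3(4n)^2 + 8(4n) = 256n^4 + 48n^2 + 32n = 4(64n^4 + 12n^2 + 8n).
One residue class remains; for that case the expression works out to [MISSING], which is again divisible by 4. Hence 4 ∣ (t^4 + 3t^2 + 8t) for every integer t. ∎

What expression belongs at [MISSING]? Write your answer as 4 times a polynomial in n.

Only t ≡ 1 (mod 4) is unaccounted for. Put t = 4n+1:
(4n+1)^4 + 3(4n+1)^2 + 8(4n+1) expands to 256n^4 + 256n^3 + 144n^2 + 72n + 12,
and factoring out 4 leaves 4(64n^4 + 64n^3 + 36n^2 + 18n + 3).

4(64n^4 + 64n^3 + 36n^2 + 18n + 3)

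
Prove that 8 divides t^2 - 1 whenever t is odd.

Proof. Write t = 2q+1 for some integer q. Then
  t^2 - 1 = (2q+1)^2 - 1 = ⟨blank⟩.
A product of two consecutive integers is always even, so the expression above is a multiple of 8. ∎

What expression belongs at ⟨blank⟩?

4q(q + 1)

(2q+1)^2 - 1 = 4q^2 + 4q + 1 - 1 = 4q^2 + 4q = 4q(q+1).
Since q and q+1 are consecutive, q(q+1) is even, and 4·(even) is a multiple of 8.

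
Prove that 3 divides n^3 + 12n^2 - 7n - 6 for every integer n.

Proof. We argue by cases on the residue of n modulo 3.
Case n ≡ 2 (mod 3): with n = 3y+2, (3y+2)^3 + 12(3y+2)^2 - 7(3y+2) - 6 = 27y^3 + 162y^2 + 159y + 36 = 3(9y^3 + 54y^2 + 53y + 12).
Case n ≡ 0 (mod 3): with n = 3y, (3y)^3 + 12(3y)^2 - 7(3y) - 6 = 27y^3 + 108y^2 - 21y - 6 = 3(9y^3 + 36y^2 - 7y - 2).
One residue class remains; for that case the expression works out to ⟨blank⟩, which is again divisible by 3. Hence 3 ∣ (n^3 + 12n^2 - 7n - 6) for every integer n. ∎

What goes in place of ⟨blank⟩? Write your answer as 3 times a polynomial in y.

3(9y^3 + 45y^2 + 20y)

Only n ≡ 1 (mod 3) is unaccounted for. Put n = 3y+1:
(3y+1)^3 + 12(3y+1)^2 - 7(3y+1) - 6 expands to 27y^3 + 135y^2 + 60y,
and factoring out 3 leaves 3(9y^3 + 45y^2 + 20y).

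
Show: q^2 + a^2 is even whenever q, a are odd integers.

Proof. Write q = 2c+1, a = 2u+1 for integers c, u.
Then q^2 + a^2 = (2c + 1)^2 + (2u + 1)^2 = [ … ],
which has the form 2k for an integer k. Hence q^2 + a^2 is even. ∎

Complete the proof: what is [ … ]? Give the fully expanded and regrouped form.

2(2c^2 + 2c + 2u^2 + 2u + 1)

Expanding: (2c + 1)^2 + (2u + 1)^2 = 4c^2 + 4c + 4u^2 + 4u + 2.
Every term is even; pulling out the factor of 2 gives 2(2c^2 + 2c + 2u^2 + 2u + 1).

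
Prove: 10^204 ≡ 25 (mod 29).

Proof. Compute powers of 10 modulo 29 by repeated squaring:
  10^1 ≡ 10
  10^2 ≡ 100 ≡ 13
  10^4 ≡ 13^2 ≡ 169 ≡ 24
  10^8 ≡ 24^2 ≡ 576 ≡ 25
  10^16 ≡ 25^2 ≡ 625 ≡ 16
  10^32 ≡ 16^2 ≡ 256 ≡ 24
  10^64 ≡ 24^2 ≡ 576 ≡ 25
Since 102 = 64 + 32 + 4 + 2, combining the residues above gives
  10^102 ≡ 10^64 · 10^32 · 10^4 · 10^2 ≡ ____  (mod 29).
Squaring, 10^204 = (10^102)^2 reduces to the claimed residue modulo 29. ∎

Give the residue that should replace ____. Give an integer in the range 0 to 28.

Multiply the listed residues: 25 · 24 · 24 · 13 = 600 → 14400 → 187200.
Reducing modulo 29: 187200 = 6455·29 + 5, so 10^102 ≡ 5.

5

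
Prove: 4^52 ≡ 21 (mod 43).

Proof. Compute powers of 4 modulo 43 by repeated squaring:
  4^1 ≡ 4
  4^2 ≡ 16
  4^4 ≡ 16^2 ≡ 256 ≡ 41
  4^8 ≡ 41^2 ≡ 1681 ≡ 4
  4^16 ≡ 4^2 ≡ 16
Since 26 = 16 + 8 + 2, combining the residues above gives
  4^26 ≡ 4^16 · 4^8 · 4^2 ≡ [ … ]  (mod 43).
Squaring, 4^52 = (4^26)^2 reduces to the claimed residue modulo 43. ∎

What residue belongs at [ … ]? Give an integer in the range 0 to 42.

Multiply the listed residues: 16 · 4 · 16 = 64 → 1024.
Reducing modulo 43: 1024 = 23·43 + 35, so 4^26 ≡ 35.

35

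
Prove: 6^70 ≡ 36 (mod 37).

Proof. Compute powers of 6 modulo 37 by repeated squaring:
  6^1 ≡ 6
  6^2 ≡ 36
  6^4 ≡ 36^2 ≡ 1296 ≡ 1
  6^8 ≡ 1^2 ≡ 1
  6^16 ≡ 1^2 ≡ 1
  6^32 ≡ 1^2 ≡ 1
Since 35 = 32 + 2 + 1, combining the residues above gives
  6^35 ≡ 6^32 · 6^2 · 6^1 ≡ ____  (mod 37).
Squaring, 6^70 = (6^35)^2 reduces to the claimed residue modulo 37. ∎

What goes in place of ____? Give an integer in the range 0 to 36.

Multiply the listed residues: 1 · 36 · 6 = 36 → 216.
Reducing modulo 37: 216 = 5·37 + 31, so 6^35 ≡ 31.

31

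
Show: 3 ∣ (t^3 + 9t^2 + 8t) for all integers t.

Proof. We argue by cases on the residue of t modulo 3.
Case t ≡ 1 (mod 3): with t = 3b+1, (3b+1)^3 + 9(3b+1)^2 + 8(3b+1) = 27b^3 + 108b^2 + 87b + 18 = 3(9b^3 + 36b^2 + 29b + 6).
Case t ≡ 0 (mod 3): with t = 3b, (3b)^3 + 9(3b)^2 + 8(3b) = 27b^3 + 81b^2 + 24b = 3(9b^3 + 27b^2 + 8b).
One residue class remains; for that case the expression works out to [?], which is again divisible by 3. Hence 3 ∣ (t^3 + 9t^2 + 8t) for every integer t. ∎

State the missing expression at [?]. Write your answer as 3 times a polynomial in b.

3(9b^3 + 45b^2 + 56b + 20)

Only t ≡ 2 (mod 3) is unaccounted for. Put t = 3b+2:
(3b+2)^3 + 9(3b+2)^2 + 8(3b+2) expands to 27b^3 + 135b^2 + 168b + 60,
and factoring out 3 leaves 3(9b^3 + 45b^2 + 56b + 20).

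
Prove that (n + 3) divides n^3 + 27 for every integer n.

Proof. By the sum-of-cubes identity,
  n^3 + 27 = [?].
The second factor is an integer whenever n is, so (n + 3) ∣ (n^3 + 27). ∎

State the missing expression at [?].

Polynomial division of n^3 + 27 by n + 3 leaves remainder 0 and quotient n^2 - 3n + 9.
Hence n^3 + 27 = (n + 3)(n^2 - 3n + 9).

(n + 3)(n^2 - 3n + 9)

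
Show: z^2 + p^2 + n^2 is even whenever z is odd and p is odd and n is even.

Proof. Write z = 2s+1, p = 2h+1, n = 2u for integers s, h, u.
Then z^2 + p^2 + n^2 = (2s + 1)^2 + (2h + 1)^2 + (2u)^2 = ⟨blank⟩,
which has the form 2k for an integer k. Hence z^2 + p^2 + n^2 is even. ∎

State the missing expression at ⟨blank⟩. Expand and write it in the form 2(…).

Expanding: (2s + 1)^2 + (2h + 1)^2 + (2u)^2 = 4h^2 + 4h + 4s^2 + 4s + 4u^2 + 2.
Every term is even; pulling out the factor of 2 gives 2(2h^2 + 2h + 2s^2 + 2s + 2u^2 + 1).

2(2h^2 + 2h + 2s^2 + 2s + 2u^2 + 1)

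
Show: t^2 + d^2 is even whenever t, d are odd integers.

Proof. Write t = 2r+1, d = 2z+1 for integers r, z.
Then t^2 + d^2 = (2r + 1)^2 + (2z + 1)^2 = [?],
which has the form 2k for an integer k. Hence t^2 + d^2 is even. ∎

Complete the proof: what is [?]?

Expanding: (2r + 1)^2 + (2z + 1)^2 = 4r^2 + 4r + 4z^2 + 4z + 2.
Every term is even; pulling out the factor of 2 gives 2(2r^2 + 2r + 2z^2 + 2z + 1).

2(2r^2 + 2r + 2z^2 + 2z + 1)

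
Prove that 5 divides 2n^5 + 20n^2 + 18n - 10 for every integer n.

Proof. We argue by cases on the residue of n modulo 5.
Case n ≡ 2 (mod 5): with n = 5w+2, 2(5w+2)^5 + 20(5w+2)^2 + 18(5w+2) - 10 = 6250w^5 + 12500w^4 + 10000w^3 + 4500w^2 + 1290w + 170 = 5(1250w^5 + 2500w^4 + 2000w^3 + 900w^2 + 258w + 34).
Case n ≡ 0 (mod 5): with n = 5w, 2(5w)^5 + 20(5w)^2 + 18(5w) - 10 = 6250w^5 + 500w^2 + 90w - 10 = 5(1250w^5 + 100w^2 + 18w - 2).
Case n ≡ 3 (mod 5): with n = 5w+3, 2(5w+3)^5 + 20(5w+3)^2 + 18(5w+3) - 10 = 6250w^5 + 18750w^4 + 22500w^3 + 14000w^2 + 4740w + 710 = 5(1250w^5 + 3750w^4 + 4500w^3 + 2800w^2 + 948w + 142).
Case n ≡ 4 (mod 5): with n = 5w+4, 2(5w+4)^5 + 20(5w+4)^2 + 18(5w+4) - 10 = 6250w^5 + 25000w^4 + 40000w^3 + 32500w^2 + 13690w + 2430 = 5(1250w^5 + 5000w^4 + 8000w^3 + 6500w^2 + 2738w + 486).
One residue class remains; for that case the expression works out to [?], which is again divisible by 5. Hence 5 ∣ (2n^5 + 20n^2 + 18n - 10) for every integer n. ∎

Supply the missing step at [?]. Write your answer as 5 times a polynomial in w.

The residues treated are {2, 0, 3, 4}, so the missing case is n ≡ 1 (mod 5); write n = 5w+1.
Then 2(5w+1)^5 + 20(5w+1)^2 + 18(5w+1) - 10 = 6250w^5 + 6250w^4 + 2500w^3 + 1000w^2 + 340w + 30 = 5(1250w^5 + 1250w^4 + 500w^3 + 200w^2 + 68w + 6).

5(1250w^5 + 1250w^4 + 500w^3 + 200w^2 + 68w + 6)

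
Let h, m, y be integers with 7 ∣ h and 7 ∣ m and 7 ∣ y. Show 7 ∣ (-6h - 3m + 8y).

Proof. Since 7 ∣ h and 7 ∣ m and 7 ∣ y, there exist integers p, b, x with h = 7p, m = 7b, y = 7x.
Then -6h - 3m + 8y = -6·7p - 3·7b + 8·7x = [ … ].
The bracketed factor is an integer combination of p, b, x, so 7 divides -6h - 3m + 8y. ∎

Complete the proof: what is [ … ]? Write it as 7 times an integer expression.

7(-3b - 6p + 8x)

Each term has a factor of 7: -6·7p - 3·7b + 8·7x = 7·(-3b - 6p + 8x).
Since -3b - 6p + 8x is an integer, 7 ∣ (-6h - 3m + 8y).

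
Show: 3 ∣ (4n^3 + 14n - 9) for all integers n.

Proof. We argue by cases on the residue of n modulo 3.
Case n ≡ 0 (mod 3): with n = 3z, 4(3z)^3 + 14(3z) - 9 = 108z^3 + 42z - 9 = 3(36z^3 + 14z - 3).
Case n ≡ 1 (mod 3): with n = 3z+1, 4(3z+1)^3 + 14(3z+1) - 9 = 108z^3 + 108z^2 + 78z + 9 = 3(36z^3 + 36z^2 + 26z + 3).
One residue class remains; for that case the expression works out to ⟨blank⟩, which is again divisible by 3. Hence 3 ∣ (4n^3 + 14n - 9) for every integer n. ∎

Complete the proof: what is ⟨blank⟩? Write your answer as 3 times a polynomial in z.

3(36z^3 + 72z^2 + 62z + 17)

Only n ≡ 2 (mod 3) is unaccounted for. Put n = 3z+2:
4(3z+2)^3 + 14(3z+2) - 9 expands to 108z^3 + 216z^2 + 186z + 51,
and factoring out 3 leaves 3(36z^3 + 72z^2 + 62z + 17).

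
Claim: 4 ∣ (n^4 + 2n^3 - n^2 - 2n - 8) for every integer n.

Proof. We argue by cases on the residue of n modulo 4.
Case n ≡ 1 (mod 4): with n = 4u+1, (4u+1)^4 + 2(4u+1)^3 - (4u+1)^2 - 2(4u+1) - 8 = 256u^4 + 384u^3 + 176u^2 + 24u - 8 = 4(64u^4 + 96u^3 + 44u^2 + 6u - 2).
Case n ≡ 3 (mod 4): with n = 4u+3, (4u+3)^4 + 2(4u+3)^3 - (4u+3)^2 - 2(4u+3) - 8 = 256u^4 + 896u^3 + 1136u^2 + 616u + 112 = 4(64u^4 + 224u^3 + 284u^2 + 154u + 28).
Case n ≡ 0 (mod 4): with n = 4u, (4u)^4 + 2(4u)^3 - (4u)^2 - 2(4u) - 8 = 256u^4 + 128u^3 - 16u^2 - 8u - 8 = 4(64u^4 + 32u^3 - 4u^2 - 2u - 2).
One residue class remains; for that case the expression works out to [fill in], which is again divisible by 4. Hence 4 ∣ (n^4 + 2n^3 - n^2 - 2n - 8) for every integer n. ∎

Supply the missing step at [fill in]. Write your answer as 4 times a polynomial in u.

Only n ≡ 2 (mod 4) is unaccounted for. Put n = 4u+2:
(4u+2)^4 + 2(4u+2)^3 - (4u+2)^2 - 2(4u+2) - 8 expands to 256u^4 + 640u^3 + 560u^2 + 200u + 16,
and factoring out 4 leaves 4(64u^4 + 160u^3 + 140u^2 + 50u + 4).

4(64u^4 + 160u^3 + 140u^2 + 50u + 4)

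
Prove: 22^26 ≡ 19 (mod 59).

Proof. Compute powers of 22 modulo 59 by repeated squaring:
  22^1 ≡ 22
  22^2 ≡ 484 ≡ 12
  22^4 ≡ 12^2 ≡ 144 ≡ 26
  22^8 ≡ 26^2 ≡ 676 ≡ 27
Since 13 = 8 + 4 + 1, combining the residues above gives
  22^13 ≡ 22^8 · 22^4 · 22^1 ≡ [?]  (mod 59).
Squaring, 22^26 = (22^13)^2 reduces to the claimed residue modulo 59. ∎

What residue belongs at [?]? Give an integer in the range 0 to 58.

45

22^8 · 22^4 · 22^1 ≡ 27 · 26 · 22 = 15444.
15444 mod 59 = 45, so 22^13 ≡ 45 (mod 59).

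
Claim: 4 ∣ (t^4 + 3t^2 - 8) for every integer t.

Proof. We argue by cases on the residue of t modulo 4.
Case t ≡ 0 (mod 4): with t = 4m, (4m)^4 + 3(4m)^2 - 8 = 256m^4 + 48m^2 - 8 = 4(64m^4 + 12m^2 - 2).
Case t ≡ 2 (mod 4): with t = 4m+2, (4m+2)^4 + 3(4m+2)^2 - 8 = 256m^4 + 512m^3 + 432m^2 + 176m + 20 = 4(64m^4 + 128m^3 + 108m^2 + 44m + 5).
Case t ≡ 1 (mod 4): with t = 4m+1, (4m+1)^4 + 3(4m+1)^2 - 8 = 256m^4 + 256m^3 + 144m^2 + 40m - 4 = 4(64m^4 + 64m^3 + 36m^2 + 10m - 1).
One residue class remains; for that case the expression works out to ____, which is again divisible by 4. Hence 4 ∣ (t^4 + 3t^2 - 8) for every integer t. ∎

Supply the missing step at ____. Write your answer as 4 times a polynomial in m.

The residues treated are {0, 2, 1}, so the missing case is t ≡ 3 (mod 4); write t = 4m+3.
Then (4m+3)^4 + 3(4m+3)^2 - 8 = 256m^4 + 768m^3 + 912m^2 + 504m + 100 = 4(64m^4 + 192m^3 + 228m^2 + 126m + 25).

4(64m^4 + 192m^3 + 228m^2 + 126m + 25)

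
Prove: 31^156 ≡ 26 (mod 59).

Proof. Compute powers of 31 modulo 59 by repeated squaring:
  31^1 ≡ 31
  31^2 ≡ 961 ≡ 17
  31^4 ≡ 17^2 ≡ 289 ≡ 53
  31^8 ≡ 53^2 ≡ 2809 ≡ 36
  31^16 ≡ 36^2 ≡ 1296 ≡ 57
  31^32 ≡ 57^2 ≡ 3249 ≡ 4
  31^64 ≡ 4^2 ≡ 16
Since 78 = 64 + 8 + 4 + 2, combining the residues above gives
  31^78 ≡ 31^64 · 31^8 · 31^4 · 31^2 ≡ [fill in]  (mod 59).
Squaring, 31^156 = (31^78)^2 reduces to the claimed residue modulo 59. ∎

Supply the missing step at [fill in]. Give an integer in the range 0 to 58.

12

Multiply the listed residues: 16 · 36 · 53 · 17 = 576 → 30528 → 518976.
Reducing modulo 59: 518976 = 8796·59 + 12, so 31^78 ≡ 12.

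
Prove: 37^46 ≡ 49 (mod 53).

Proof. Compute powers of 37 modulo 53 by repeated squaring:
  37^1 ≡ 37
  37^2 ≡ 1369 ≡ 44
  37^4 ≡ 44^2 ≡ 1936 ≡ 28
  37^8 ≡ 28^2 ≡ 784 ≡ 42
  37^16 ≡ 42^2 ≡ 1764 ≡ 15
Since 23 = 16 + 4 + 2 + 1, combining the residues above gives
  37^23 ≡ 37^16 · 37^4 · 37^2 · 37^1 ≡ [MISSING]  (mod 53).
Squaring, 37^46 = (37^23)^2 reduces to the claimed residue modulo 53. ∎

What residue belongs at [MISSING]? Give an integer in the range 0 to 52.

7

37^16 · 37^4 · 37^2 · 37^1 ≡ 15 · 28 · 44 · 37 = 683760.
683760 mod 53 = 7, so 37^23 ≡ 7 (mod 53).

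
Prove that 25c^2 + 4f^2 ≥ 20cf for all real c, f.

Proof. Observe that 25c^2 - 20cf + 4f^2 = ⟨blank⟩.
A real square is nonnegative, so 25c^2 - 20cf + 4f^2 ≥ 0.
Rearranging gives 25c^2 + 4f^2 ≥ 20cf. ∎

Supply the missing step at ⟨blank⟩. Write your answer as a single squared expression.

(5c - 2f)^2

25c^2 - 20cf + 4f^2 is a perfect-square trinomial: the outer terms are (5c)^2 and (2f)^2, and the cross term is -2·5c·2f.
So 25c^2 - 20cf + 4f^2 = (5c - 2f)^2 ≥ 0.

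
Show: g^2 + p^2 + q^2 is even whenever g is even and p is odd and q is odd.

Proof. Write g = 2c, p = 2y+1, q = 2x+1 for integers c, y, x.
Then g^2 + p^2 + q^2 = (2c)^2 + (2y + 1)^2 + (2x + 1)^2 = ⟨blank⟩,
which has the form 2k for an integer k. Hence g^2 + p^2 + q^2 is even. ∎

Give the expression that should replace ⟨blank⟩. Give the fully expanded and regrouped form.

(2c)^2 + (2y + 1)^2 + (2x + 1)^2 = 4c^2 + 4x^2 + 4x + 4y^2 + 4y + 2
= 2(2c^2 + 2x^2 + 2x + 2y^2 + 2y + 1).
Since 2c^2 + 2x^2 + 2x + 2y^2 + 2y + 1 is an integer, the sum of squares is of the form 2k for an integer k.

2(2c^2 + 2x^2 + 2x + 2y^2 + 2y + 1)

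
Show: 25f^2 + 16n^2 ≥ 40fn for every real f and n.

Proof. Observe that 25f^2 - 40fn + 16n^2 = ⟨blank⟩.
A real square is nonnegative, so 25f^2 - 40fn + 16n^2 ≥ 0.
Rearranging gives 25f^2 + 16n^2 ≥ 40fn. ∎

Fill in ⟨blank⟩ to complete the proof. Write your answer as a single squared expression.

25f^2 - 40fn + 16n^2 is a perfect-square trinomial: the outer terms are (5f)^2 and (4n)^2, and the cross term is -2·5f·4n.
So 25f^2 - 40fn + 16n^2 = (5f - 4n)^2 ≥ 0.

(5f - 4n)^2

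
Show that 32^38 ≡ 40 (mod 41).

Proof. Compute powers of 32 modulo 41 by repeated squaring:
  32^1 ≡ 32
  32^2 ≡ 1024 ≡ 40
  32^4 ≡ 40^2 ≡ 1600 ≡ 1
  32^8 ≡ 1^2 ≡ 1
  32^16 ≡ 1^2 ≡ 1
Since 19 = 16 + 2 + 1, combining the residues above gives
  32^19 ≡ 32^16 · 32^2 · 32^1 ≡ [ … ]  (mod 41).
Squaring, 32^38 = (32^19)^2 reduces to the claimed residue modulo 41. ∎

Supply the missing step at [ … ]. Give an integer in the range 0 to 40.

Multiply the listed residues: 1 · 40 · 32 = 40 → 1280.
Reducing modulo 41: 1280 = 31·41 + 9, so 32^19 ≡ 9.

9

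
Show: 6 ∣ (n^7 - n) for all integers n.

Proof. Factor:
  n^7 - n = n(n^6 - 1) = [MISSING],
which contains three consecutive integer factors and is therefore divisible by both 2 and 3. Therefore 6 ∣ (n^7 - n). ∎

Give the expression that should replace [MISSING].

(n - 1)n(n + 1)(n^4 + n^2 + 1)

n^6 - 1 = (n^2 - 1)(n^4 + n^2 + 1), and n^2 - 1 = (n-1)(n+1).
So n(n^6 - 1) = (n - 1)n(n + 1)(n^4 + n^2 + 1).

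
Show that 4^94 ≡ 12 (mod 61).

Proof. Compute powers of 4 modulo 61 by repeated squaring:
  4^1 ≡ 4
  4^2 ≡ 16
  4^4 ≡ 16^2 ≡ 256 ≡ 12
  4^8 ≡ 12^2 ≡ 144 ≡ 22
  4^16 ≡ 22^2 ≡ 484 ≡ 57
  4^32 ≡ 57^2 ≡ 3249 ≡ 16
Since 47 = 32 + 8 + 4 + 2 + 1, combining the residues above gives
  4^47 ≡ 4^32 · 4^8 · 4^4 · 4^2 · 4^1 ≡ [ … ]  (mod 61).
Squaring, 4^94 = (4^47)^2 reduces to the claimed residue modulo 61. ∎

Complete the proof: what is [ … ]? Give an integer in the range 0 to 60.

45

Multiply the listed residues: 16 · 22 · 12 · 16 · 4 = 352 → 4224 → 67584 → 270336.
Reducing modulo 61: 270336 = 4431·61 + 45, so 4^47 ≡ 45.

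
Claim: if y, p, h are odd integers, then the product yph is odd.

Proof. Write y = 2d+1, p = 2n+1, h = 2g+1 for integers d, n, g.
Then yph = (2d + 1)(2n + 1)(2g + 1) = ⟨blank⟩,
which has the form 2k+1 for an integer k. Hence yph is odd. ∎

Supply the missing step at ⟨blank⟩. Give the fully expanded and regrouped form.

2(4dgn + 2dg + 2dn + d + 2gn + g + n) + 1

Expanding: (2d + 1)(2n + 1)(2g + 1) = 8dgn + 4dg + 4dn + 2d + 4gn + 2g + 2n + 1.
Every term except the constant is even, so this is 2(4dgn + 2dg + 2dn + d + 2gn + g + n) + 1,
and 4dgn + 2dg + 2dn + d + 2gn + g + n ∈ ℤ gives the required form.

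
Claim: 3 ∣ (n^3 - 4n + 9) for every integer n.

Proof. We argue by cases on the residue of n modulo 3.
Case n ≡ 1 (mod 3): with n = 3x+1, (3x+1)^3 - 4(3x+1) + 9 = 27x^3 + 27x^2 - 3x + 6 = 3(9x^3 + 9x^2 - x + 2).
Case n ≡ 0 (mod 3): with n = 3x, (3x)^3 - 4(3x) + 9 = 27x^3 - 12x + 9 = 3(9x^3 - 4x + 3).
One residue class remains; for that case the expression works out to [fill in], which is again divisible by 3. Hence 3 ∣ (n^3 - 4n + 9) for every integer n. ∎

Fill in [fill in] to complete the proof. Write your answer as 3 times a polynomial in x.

3(9x^3 + 18x^2 + 8x + 3)

Only n ≡ 2 (mod 3) is unaccounted for. Put n = 3x+2:
(3x+2)^3 - 4(3x+2) + 9 expands to 27x^3 + 54x^2 + 24x + 9,
and factoring out 3 leaves 3(9x^3 + 18x^2 + 8x + 3).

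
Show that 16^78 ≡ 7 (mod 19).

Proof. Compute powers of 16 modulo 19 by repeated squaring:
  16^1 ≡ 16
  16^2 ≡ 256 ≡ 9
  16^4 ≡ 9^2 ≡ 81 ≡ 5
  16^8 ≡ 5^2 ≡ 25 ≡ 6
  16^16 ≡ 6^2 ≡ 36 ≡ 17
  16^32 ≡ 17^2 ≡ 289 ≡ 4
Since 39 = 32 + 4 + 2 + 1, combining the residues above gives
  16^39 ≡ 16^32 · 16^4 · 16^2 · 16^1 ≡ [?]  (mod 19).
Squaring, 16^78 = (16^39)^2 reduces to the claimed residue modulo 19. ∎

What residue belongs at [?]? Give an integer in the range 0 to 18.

11

Multiply the listed residues: 4 · 5 · 9 · 16 = 20 → 180 → 2880.
Reducing modulo 19: 2880 = 151·19 + 11, so 16^39 ≡ 11.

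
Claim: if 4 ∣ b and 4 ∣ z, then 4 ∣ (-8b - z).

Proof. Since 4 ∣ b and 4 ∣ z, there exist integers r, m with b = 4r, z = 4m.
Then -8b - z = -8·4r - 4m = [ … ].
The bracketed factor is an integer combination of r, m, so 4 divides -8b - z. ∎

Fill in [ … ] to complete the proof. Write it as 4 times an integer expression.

4(-m - 8r)

Pull the common 4 out of every term: -8·4r - 4m = 4(-m - 8r).
-m - 8r is an integer, which exhibits the divisibility.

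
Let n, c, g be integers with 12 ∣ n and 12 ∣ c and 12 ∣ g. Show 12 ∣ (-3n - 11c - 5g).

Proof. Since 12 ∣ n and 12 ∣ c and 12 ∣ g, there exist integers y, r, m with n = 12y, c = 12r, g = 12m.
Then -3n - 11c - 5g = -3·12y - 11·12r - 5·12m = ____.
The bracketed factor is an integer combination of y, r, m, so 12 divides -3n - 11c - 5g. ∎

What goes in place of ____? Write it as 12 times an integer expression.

12(-5m - 11r - 3y)

Each term has a factor of 12: -3·12y - 11·12r - 5·12m = 12·(-5m - 11r - 3y).
Since -5m - 11r - 3y is an integer, 12 ∣ (-3n - 11c - 5g).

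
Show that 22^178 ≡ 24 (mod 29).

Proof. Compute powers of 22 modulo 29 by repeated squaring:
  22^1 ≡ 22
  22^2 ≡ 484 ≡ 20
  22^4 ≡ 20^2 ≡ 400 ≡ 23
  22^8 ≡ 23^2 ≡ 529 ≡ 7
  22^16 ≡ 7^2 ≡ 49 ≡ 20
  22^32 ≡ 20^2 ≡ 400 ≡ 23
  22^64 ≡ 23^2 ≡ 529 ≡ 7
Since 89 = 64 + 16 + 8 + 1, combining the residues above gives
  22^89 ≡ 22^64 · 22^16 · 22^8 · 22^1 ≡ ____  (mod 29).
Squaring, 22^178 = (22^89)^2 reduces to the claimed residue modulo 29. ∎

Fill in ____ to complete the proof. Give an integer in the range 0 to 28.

22^64 · 22^16 · 22^8 · 22^1 ≡ 7 · 20 · 7 · 22 = 21560.
21560 mod 29 = 13, so 22^89 ≡ 13 (mod 29).

13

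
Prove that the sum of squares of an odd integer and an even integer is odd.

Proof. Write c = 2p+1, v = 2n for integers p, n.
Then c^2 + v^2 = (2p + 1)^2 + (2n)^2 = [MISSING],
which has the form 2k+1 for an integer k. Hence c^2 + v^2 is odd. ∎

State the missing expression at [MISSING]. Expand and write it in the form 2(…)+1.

2(2n^2 + 2p^2 + 2p) + 1

Expanding: (2p + 1)^2 + (2n)^2 = 4n^2 + 4p^2 + 4p + 1.
Every term except the constant is even, so this is 2(2n^2 + 2p^2 + 2p) + 1,
and 2n^2 + 2p^2 + 2p ∈ ℤ gives the required form.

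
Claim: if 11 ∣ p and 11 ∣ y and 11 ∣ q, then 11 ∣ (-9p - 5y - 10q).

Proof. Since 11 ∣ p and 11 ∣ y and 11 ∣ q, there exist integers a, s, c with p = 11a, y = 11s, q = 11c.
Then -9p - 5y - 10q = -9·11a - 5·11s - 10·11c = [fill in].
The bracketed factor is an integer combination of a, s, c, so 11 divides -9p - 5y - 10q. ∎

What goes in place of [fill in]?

11(-9a - 10c - 5s)

Pull the common 11 out of every term: -9·11a - 5·11s - 10·11c = 11(-9a - 10c - 5s).
-9a - 10c - 5s is an integer, which exhibits the divisibility.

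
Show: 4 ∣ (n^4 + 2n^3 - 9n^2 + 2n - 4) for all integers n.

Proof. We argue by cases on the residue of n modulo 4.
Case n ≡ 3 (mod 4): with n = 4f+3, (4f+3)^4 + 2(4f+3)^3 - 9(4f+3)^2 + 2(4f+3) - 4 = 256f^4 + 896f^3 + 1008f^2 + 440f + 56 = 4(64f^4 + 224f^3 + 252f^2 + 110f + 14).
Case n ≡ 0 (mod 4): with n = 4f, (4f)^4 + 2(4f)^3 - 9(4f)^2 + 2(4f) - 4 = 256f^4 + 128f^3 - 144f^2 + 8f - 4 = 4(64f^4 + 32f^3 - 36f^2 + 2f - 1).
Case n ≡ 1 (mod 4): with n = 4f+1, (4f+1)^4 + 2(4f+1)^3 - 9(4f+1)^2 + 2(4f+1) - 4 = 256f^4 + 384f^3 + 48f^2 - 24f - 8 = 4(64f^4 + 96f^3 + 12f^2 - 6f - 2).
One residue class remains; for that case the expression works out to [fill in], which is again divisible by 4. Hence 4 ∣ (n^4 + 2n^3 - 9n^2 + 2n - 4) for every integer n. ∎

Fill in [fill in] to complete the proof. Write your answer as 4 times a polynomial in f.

4(64f^4 + 160f^3 + 108f^2 + 22f - 1)

The residues treated are {3, 0, 1}, so the missing case is n ≡ 2 (mod 4); write n = 4f+2.
Then (4f+2)^4 + 2(4f+2)^3 - 9(4f+2)^2 + 2(4f+2) - 4 = 256f^4 + 640f^3 + 432f^2 + 88f - 4 = 4(64f^4 + 160f^3 + 108f^2 + 22f - 1).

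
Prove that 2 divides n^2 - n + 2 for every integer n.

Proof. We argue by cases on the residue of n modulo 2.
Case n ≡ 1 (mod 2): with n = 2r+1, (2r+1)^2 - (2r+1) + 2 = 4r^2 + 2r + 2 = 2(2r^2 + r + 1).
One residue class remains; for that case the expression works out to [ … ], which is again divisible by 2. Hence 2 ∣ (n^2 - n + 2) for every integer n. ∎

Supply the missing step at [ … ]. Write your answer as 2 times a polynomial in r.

The residues treated are {1}, so the missing case is n ≡ 0 (mod 2); write n = 2r.
Then (2r)^2 - (2r) + 2 = 4r^2 - 2r + 2 = 2(2r^2 - r + 1).

2(2r^2 - r + 1)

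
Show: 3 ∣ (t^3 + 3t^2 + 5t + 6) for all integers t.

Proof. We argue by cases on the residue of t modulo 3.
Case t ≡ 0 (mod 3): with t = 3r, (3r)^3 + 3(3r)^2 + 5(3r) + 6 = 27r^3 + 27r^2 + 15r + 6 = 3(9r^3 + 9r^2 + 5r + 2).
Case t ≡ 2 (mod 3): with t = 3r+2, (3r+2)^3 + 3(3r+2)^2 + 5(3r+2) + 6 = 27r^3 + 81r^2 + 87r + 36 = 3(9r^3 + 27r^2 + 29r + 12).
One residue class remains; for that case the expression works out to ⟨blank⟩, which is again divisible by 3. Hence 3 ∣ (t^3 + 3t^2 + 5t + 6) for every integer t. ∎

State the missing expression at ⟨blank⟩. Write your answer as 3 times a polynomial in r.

The residues treated are {0, 2}, so the missing case is t ≡ 1 (mod 3); write t = 3r+1.
Then (3r+1)^3 + 3(3r+1)^2 + 5(3r+1) + 6 = 27r^3 + 54r^2 + 42r + 15 = 3(9r^3 + 18r^2 + 14r + 5).

3(9r^3 + 18r^2 + 14r + 5)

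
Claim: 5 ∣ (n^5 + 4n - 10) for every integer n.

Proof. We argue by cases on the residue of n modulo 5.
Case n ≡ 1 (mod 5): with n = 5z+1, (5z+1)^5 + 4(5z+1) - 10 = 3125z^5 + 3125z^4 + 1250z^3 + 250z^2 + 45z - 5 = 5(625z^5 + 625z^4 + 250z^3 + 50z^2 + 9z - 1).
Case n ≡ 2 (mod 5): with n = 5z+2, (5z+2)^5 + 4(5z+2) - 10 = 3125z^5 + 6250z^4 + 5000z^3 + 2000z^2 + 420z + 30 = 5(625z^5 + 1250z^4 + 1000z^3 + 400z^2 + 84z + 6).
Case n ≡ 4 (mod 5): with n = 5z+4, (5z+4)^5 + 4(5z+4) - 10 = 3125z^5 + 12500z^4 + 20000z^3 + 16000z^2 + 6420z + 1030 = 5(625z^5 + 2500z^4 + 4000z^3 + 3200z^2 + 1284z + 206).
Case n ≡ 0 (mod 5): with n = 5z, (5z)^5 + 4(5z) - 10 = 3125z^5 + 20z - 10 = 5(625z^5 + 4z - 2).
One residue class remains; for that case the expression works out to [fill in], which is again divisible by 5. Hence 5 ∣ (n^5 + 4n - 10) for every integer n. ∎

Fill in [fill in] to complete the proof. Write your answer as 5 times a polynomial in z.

5(625z^5 + 1875z^4 + 2250z^3 + 1350z^2 + 409z + 49)

The residues treated are {1, 2, 4, 0}, so the missing case is n ≡ 3 (mod 5); write n = 5z+3.
Then (5z+3)^5 + 4(5z+3) - 10 = 3125z^5 + 9375z^4 + 11250z^3 + 6750z^2 + 2045z + 245 = 5(625z^5 + 1875z^4 + 2250z^3 + 1350z^2 + 409z + 49).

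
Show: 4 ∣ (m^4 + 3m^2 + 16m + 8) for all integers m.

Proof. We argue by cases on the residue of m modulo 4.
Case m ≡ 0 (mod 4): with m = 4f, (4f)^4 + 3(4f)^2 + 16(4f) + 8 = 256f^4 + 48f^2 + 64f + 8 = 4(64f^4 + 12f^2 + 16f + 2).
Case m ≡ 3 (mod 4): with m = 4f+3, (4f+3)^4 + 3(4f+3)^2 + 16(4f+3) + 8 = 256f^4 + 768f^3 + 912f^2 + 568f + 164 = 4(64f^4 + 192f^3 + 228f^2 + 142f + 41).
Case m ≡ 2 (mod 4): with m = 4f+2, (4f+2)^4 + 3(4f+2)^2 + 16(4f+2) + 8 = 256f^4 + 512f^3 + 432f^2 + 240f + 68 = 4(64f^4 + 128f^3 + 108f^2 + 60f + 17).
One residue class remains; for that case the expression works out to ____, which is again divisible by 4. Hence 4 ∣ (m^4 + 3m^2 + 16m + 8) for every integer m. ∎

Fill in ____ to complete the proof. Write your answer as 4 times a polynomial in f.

The residues treated are {0, 3, 2}, so the missing case is m ≡ 1 (mod 4); write m = 4f+1.
Then (4f+1)^4 + 3(4f+1)^2 + 16(4f+1) + 8 = 256f^4 + 256f^3 + 144f^2 + 104f + 28 = 4(64f^4 + 64f^3 + 36f^2 + 26f + 7).

4(64f^4 + 64f^3 + 36f^2 + 26f + 7)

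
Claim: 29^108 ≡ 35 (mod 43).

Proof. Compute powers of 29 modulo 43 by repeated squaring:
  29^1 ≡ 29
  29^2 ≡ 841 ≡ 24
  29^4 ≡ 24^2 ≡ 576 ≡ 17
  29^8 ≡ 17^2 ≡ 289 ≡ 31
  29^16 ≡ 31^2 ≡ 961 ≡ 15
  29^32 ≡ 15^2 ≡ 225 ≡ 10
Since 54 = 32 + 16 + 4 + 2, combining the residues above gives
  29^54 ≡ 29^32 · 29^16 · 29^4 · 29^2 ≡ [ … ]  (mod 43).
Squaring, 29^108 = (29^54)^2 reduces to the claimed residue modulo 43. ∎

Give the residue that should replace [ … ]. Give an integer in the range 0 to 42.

Multiply the listed residues: 10 · 15 · 17 · 24 = 150 → 2550 → 61200.
Reducing modulo 43: 61200 = 1423·43 + 11, so 29^54 ≡ 11.

11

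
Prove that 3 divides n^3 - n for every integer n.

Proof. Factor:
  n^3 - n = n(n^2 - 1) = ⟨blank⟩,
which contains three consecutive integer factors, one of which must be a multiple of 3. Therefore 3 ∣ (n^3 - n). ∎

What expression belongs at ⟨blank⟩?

(n - 1)n(n + 1)

n(n^2 - 1) = n(n - 1)(n + 1) = (n - 1)n(n + 1).
These three factors are consecutive integers, so their product is divisible by 3.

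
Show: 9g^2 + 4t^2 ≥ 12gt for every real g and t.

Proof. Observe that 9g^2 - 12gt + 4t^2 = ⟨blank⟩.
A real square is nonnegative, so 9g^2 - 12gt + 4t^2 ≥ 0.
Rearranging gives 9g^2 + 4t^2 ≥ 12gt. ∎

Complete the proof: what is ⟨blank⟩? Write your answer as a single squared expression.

(3g - 2t)^2

The leading and trailing coefficients are 3^2 and 2^2, and 12 = 2·3·2, so the trinomial is (3g - 2t)^2.
Hence 9g^2 - 12gt + 4t^2 ≥ 0.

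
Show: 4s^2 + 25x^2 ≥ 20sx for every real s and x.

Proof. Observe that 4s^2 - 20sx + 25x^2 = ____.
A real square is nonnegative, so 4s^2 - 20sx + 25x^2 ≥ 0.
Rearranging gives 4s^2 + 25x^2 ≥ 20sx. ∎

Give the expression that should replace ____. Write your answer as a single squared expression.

(2s - 5x)^2

4s^2 - 20sx + 25x^2 is a perfect-square trinomial: the outer terms are (2s)^2 and (5x)^2, and the cross term is -2·2s·5x.
So 4s^2 - 20sx + 25x^2 = (2s - 5x)^2 ≥ 0.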